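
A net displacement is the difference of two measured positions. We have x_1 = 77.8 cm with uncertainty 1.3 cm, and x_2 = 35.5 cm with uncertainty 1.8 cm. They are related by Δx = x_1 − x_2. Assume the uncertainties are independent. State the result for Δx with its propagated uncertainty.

Sums and differences: (δΔx)² = Σ (cᵢ δxᵢ)².
  (δx_1)² = 1.69;  (δx_2)² = 3.24
δΔx = √(4.93) = 2.22 cm
Δx = 42.3 cm.

42.3 ± 2.22 cm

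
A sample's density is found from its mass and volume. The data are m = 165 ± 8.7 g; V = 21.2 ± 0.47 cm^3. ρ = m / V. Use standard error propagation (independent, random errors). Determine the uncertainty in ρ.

0.445 g/cm^3

Products/powers → add relative errors in quadrature, weighted by exponent:
  (1·δm/m)² = (1×0.0527)² = 0.00278;  (-1·δV/V)² = (-1×0.0222)² = 0.000492
δρ/ρ = √(0.00327) = 0.0572
ρ = 7.78 g/cm^3, so δρ = 0.0572 × 7.78 = 0.445 g/cm^3.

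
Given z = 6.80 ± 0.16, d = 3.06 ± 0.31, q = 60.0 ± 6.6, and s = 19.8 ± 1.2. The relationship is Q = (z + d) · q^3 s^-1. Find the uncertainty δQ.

Let u = z + d = 9.86. δu = √(δz² + δd²) = √(0.0256 + 0.0961) = 0.349, so δu/u = 0.0354.
Q is then a monomial in u, q, s:
δQ/Q = √((δu/u)² + (3·δq/q)² + (-1·δs/s)²) = √(0.00125 + 0.109 + 0.00367) = 0.337
Q = 1.08e+05, so δQ = 0.337 × 1.08e+05 = 36300.

36300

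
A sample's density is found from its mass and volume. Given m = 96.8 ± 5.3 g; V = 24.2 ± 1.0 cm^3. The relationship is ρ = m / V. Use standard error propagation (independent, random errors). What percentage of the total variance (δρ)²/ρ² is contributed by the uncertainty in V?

(δρ/ρ)² = (1·δm/m)² + (-1·δV/V)²
  m term: (1×0.0548)² = 0.00300
  V term: (-1×0.0413)² = 0.00171
Total = 0.00471. Share from V = 0.00171/0.00471 = 0.363.

36.3%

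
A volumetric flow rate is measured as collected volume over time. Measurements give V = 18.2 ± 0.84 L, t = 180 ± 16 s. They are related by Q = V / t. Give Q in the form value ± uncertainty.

0.101 ± 0.0101 L/s

Products/powers → add relative errors in quadrature, weighted by exponent:
  (1·δV/V)² = (1×0.0462)² = 0.00213;  (-1·δt/t)² = (-1×0.0889)² = 0.00790
δQ/Q = √(0.0100) = 0.100
Q = 0.101 L/s, so δQ = 0.100 × 0.101 = 0.0101 L/s.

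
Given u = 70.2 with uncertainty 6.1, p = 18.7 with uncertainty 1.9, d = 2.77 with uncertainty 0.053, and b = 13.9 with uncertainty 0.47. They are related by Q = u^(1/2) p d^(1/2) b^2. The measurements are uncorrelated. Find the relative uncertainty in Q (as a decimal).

Relative error in a monomial: (δQ/Q)² = Σ (nᵢ · δxᵢ/xᵢ)².
  (½·δu/u)² = (0.5×0.0869)² = 0.00189;  (1·δp/p)² = (1×0.102)² = 0.0103;  (½·δd/d)² = (0.5×0.0191)² = 9.15e-05;  (2·δb/b)² = (2×0.0338)² = 0.00457
δQ/Q = √(0.0169) = 0.130

0.130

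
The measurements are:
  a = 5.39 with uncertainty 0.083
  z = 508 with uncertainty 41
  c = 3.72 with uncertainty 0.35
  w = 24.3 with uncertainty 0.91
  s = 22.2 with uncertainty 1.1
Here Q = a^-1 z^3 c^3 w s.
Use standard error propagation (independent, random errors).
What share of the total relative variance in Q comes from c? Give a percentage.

(δQ/Q)² = (-1·δa/a)² + (3·δz/z)² + (3·δc/c)² + (1·δw/w)² + (1·δs/s)²
  a term: (-1×0.0154)² = 0.000237
  z term: (3×0.0807)² = 0.0586
  c term: (3×0.0941)² = 0.0797
  w term: (1×0.0374)² = 0.00140
  s term: (1×0.0495)² = 0.00246
Total = 0.142. Share from c = 0.0797/0.142 = 0.560.

56.0%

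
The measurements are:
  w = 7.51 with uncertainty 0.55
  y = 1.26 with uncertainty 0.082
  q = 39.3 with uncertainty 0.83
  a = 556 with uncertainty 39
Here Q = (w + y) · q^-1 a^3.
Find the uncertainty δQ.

Let u = w + y = 8.77. δu = √(δw² + δy²) = √(0.303 + 0.00672) = 0.556, so δu/u = 0.0634.
Q is then a monomial in u, q, a:
δQ/Q = √((δu/u)² + (-1·δq/q)² + (3·δa/a)²) = √(0.00402 + 0.000446 + 0.0443) = 0.221
Q = 3.84e+07, so δQ = 0.221 × 3.84e+07 = 8.47e+06.

8.47e+06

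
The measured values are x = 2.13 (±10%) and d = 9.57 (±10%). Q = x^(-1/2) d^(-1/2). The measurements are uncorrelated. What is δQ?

Each factor contributes (exponent × relative error)² to (δQ/Q)²:
  (−½·δx/x)² = (-0.5×0.100)² = 0.00250;  (−½·δd/d)² = (-0.5×0.100)² = 0.00250
δQ/Q = √(0.00500) = 0.0707
Q = 0.221, so δQ = 0.0707 × 0.221 = 0.0157.

0.0157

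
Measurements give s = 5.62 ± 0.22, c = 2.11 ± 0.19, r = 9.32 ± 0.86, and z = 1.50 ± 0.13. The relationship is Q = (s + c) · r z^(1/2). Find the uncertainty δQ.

9.59

Let u = s + c = 7.73. δu = √(δs² + δc²) = √(0.0484 + 0.0361) = 0.291, so δu/u = 0.0376.
Q is then a monomial in u, r, z:
δQ/Q = √((δu/u)² + (1·δr/r)² + (½·δz/z)²) = √(0.00141 + 0.00851 + 0.00188) = 0.109
Q = 88.2, so δQ = 0.109 × 88.2 = 9.59.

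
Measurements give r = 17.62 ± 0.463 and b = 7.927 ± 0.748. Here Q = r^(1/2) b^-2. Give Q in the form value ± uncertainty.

Each factor contributes (exponent × relative error)² to (δQ/Q)²:
  (½·δr/r)² = (0.5×0.0263)² = 0.000173;  (-2·δb/b)² = (-2×0.0944)² = 0.0356
δQ/Q = √(0.0358) = 0.189
Q = 0.06680, so δQ = 0.189 × 0.06680 = 0.0126.

0.06680 ± 0.0126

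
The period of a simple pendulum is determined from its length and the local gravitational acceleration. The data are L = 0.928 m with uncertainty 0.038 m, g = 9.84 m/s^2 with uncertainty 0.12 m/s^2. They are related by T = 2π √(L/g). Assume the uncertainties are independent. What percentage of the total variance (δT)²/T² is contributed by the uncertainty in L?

(δT/T)² = (½·δL/L)² + (−½·δg/g)²
  L term: (0.5×0.0409)² = 0.000419
  g term: (-0.5×0.0122)² = 3.72e-05
Total = 0.000456. Share from L = 0.000419/0.000456 = 0.919.

91.9%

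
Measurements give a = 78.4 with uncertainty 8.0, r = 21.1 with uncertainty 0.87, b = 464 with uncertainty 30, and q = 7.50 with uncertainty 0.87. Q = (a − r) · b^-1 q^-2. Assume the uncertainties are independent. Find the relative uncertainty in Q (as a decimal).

0.279

Let u = a − r = 57.3. δu = √(δa² + δr²) = √(64.0 + 0.757) = 8.05, so δu/u = 0.140.
Q is then a monomial in u, b, q:
δQ/Q = √((δu/u)² + (-1·δb/b)² + (-2·δq/q)²) = √(0.0197 + 0.00418 + 0.0538) = 0.279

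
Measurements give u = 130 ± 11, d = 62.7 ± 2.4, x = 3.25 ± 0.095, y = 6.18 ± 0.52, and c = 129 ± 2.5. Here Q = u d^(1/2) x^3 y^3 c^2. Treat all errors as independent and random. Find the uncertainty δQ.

3.94e+10

Each factor contributes (exponent × relative error)² to (δQ/Q)²:
  (1·δu/u)² = (1×0.0846)² = 0.00716;  (½·δd/d)² = (0.5×0.0383)² = 0.000366;  (3·δx/x)² = (3×0.0292)² = 0.00769;  (3·δy/y)² = (3×0.0841)² = 0.0637;  (2·δc/c)² = (2×0.0194)² = 0.00150
δQ/Q = √(0.0804) = 0.284
Q = 1.39e+11, so δQ = 0.284 × 1.39e+11 = 3.94e+10.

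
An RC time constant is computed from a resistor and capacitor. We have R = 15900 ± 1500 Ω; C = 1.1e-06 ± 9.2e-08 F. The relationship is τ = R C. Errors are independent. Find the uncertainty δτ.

Since τ is a product/quotient, work with relative uncertainties:
  (1·δR/R)² = (1×0.0943)² = 0.00890;  (1·δC/C)² = (1×0.0836)² = 0.00700
δτ/τ = √(0.0159) = 0.126
τ = 0.0175 s, so δτ = 0.126 × 0.0175 = 0.00221 s.

0.00221 s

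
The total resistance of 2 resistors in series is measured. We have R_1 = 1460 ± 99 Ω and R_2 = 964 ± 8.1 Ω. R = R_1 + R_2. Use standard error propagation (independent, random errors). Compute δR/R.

0.0410

Absolute uncertainties add in quadrature for a linear combination:
  (δR_1)² = 9800;  (δR_2)² = 65.6
δR = √(9870) = 99.3 Ω
R = 2420 Ω, so δR/R = 99.3/2420 = 0.0410.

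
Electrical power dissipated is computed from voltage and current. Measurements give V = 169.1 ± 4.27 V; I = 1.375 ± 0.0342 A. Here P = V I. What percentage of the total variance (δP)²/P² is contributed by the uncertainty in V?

50.8%

(δP/P)² = (1·δV/V)² + (1·δI/I)²
  V term: (1×0.0253)² = 0.000638
  I term: (1×0.0249)² = 0.000619
Total = 0.00126. Share from V = 0.000638/0.00126 = 0.508.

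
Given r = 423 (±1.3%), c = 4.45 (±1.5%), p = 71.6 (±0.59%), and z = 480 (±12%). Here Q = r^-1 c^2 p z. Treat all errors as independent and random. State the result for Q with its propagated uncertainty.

1610 ± 200

Q is a product of powers, so relative uncertainties combine in quadrature:
  (-1·δr/r)² = (-1×0.0130)² = 0.000169;  (2·δc/c)² = (2×0.0150)² = 0.000900;  (1·δp/p)² = (1×0.00590)² = 3.48e-05;  (1·δz/z)² = (1×0.120)² = 0.0144
δQ/Q = √(0.0155) = 0.125
Q = 1610, so δQ = 0.125 × 1610 = 200.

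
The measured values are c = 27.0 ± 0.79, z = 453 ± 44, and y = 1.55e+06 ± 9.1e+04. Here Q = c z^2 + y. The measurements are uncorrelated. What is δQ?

Let p = c·z^2 = 5.54e+06. δp/p = √((1·δc/c)² + (2·δz/z)²) = √(0.000856 + 0.0377) = 0.196, so δp = 1.09e+06.
Q = p + y: δQ = √(δp² + δy²) = √(1.18e+12 + 8.28e+09) = 1.09e+06

1.09e+06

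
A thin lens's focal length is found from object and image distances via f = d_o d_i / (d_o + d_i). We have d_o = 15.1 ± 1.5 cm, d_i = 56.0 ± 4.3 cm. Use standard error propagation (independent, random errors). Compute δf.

0.951 cm

∂f/∂d_o = (d_i/(d_o+d_i))² = 0.620;  ∂f/∂d_i = (d_o/(d_o+d_i))² = 0.0451
δf = √((∂f/∂d_o · δd_o)² + (∂f/∂d_i · δd_i)²) = √(0.866 + 0.0376) = 0.951 cm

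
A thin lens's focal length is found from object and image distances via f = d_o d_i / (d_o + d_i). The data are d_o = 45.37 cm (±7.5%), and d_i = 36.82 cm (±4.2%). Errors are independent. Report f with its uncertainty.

∂f/∂d_o = (d_i/(d_o+d_i))² = 0.201;  ∂f/∂d_i = (d_o/(d_o+d_i))² = 0.305
δf = √((∂f/∂d_o · δd_o)² + (∂f/∂d_i · δd_i)²) = √(0.466 + 0.222) = 0.830 cm
f = 20.33 cm.

20.33 ± 0.830 cm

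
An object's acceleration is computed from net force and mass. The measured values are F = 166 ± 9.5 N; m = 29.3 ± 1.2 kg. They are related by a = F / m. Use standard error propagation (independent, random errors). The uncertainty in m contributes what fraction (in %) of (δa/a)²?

33.9%

(δa/a)² = (1·δF/F)² + (-1·δm/m)²
  F term: (1×0.0572)² = 0.00328
  m term: (-1×0.0410)² = 0.00168
Total = 0.00495. Share from m = 0.00168/0.00495 = 0.339.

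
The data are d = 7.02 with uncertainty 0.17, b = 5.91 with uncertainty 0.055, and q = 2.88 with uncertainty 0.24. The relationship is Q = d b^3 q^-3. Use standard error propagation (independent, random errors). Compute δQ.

Each factor contributes (exponent × relative error)² to (δQ/Q)²:
  (1·δd/d)² = (1×0.0242)² = 0.000586;  (3·δb/b)² = (3×0.00931)² = 0.000779;  (-3·δq/q)² = (-3×0.0833)² = 0.0625
δQ/Q = √(0.0639) = 0.253
Q = 60.7, so δQ = 0.253 × 60.7 = 15.3.

15.3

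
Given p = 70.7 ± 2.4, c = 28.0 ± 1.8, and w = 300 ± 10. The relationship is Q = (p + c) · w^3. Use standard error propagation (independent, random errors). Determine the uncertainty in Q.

Let u = p + c = 98.7. δu = √(δp² + δc²) = √(5.76 + 3.24) = 3.00, so δu/u = 0.0304.
Q is then a monomial in u, w:
δQ/Q = √((δu/u)² + (3·δw/w)²) = √(0.000924 + 0.0100) = 0.105
Q = 2.66e+09, so δQ = 0.105 × 2.66e+09 = 2.79e+08.

2.79e+08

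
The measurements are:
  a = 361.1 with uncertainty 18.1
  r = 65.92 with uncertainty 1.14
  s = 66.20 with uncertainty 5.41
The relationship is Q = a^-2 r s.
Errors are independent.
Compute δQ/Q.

Each factor contributes (exponent × relative error)² to (δQ/Q)²:
  (-2·δa/a)² = (-2×0.0501)² = 0.0100;  (1·δr/r)² = (1×0.0173)² = 0.000299;  (1·δs/s)² = (1×0.0817)² = 0.00668
δQ/Q = √(0.0170) = 0.130

0.130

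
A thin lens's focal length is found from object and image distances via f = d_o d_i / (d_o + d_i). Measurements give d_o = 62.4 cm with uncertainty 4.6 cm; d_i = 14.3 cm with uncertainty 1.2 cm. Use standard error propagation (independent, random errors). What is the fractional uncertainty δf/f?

∂f/∂d_o = (d_i/(d_o+d_i))² = 0.0348;  ∂f/∂d_i = (d_o/(d_o+d_i))² = 0.662
δf = √((∂f/∂d_o · δd_o)² + (∂f/∂d_i · δd_i)²) = √(0.0256 + 0.631) = 0.810 cm
f = 11.6 cm, so δf/f = 0.810/11.6 = 0.0696.

0.0696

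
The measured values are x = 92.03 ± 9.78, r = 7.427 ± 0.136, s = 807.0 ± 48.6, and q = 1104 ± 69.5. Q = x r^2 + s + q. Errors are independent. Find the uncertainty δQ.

Let p = x·r^2 = 5076. δp/p = √((1·δx/x)² + (2·δr/r)²) = √(0.0113 + 0.00134) = 0.112, so δp = 571.
Q = p + s + q: δQ = √(δp² + δs² + δq²) = √(3.26e+05 + 2360 + 4830) = 577

577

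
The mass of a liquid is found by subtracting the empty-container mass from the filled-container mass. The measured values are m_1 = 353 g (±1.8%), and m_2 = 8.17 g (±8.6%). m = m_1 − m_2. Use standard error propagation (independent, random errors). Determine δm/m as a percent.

m is a linear combination, so absolute uncertainties add in quadrature:
  (δm_1)² = 40.4;  (δm_2)² = 0.494
δm = √(40.9) = 6.39 g
m = 345 g, so δm/m = 6.39/345 = 0.0185.

1.85%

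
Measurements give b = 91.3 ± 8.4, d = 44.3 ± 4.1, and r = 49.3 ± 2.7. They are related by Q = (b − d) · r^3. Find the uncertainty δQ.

1.45e+06

Let u = b − d = 47.0. δu = √(δb² + δd²) = √(70.6 + 16.8) = 9.35, so δu/u = 0.199.
Q is then a monomial in u, r:
δQ/Q = √((δu/u)² + (3·δr/r)²) = √(0.0396 + 0.0270) = 0.258
Q = 5.63e+06, so δQ = 0.258 × 5.63e+06 = 1.45e+06.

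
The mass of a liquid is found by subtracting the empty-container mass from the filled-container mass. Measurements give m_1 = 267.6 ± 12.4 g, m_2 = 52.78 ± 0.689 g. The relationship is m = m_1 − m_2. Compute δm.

For a sum/difference, combine absolute errors in quadrature:
  (δm_1)² = 154;  (δm_2)² = 0.475
δm = √(154) = 12.4 g

12.4 g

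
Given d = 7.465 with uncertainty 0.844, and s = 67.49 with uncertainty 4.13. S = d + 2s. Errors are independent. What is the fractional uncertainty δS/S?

S is a linear combination, so absolute uncertainties add in quadrature:
  (δd)² = 0.712;  (2·δs)² = 68.2
δS = √(68.9) = 8.30
S = 142.4, so δS/S = 8.30/142.4 = 0.0583.

0.0583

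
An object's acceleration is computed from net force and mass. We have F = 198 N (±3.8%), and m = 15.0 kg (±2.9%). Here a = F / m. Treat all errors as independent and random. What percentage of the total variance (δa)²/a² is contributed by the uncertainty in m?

36.8%

(δa/a)² = (1·δF/F)² + (-1·δm/m)²
  F term: (1×0.0380)² = 0.00144
  m term: (-1×0.0290)² = 0.000841
Total = 0.00228. Share from m = 0.000841/0.00228 = 0.368.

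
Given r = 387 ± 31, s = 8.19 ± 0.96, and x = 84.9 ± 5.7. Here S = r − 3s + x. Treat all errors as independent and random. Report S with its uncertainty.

447 ± 31.7

For a sum/difference, combine absolute errors in quadrature:
  (δr)² = 961;  (3·δs)² = 8.29;  (δx)² = 32.5
δS = √(1000) = 31.7
S = 447.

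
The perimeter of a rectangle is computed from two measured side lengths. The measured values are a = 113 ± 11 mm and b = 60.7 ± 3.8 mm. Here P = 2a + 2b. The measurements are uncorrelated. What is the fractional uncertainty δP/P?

Sums and differences: (δP)² = Σ (cᵢ δxᵢ)².
  (2·δa)² = 484;  (2·δb)² = 57.8
δP = √(542) = 23.3 mm
P = 347 mm, so δP/P = 23.3/347 = 0.0670.

0.0670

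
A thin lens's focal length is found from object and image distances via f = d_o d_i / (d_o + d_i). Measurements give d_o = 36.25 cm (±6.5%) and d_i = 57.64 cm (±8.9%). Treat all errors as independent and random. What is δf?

∂f/∂d_o = (d_i/(d_o+d_i))² = 0.377;  ∂f/∂d_i = (d_o/(d_o+d_i))² = 0.149
δf = √((∂f/∂d_o · δd_o)² + (∂f/∂d_i · δd_i)²) = √(0.789 + 0.585) = 1.17 cm

1.17 cm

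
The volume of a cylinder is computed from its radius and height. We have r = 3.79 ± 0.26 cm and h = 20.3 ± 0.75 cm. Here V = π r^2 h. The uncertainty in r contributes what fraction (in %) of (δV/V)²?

(δV/V)² = (2·δr/r)² + (1·δh/h)²
  r term: (2×0.0686)² = 0.0188
  h term: (1×0.0369)² = 0.00136
Total = 0.0202. Share from r = 0.0188/0.0202 = 0.932.

93.2%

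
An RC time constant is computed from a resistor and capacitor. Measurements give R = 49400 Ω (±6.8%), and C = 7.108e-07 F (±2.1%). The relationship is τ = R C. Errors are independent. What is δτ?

0.00250 s

τ is a product of powers, so relative uncertainties combine in quadrature:
  (1·δR/R)² = (1×0.0680)² = 0.00462;  (1·δC/C)² = (1×0.0210)² = 0.000441
δτ/τ = √(0.00507) = 0.0712
τ = 0.03511 s, so δτ = 0.0712 × 0.03511 = 0.00250 s.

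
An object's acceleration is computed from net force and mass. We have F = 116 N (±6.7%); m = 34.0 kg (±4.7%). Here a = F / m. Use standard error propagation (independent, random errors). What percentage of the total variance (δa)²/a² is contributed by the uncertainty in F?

(δa/a)² = (1·δF/F)² + (-1·δm/m)²
  F term: (1×0.0670)² = 0.00449
  m term: (-1×0.0470)² = 0.00221
Total = 0.00670. Share from F = 0.00449/0.00670 = 0.670.

67.0%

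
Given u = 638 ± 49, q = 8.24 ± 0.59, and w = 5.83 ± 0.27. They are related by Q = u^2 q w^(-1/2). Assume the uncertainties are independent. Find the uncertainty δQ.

Relative error in a monomial: (δQ/Q)² = Σ (nᵢ · δxᵢ/xᵢ)².
  (2·δu/u)² = (2×0.0768)² = 0.0236;  (1·δq/q)² = (1×0.0716)² = 0.00513;  (−½·δw/w)² = (-0.5×0.0463)² = 0.000536
δQ/Q = √(0.0293) = 0.171
Q = 1.39e+06, so δQ = 0.171 × 1.39e+06 = 2.38e+05.

2.38e+05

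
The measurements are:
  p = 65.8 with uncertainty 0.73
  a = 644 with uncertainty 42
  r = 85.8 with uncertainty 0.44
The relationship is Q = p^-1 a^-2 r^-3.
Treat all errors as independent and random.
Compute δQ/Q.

For a monomial Q ∝ p^-1, a^-2, r^-3, fractional errors add in quadrature:
  (-1·δp/p)² = (-1×0.0111)² = 0.000123;  (-2·δa/a)² = (-2×0.0652)² = 0.0170;  (-3·δr/r)² = (-3×0.00513)² = 0.000237
δQ/Q = √(0.0174) = 0.132

0.132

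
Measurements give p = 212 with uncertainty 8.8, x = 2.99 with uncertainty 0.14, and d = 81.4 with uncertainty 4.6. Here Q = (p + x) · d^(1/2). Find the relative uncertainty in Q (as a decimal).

0.0497

Let u = p + x = 215. δu = √(δp² + δx²) = √(77.4 + 0.0196) = 8.80, so δu/u = 0.0409.
Q is then a monomial in u, d:
δQ/Q = √((δu/u)² + (½·δd/d)²) = √(0.00168 + 0.000798) = 0.0497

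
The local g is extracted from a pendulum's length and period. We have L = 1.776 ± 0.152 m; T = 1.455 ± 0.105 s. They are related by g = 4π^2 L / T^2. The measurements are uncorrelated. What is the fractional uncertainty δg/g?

Products/powers → add relative errors in quadrature, weighted by exponent:
  (1·δL/L)² = (1×0.0856)² = 0.00732;  (-2·δT/T)² = (-2×0.0722)² = 0.0208
δg/g = √(0.0282) = 0.168

0.168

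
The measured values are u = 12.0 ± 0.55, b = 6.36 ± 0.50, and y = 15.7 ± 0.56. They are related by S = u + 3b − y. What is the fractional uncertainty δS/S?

S is a linear combination, so absolute uncertainties add in quadrature:
  (δu)² = 0.303;  (3·δb)² = 2.25;  (δy)² = 0.314
δS = √(2.87) = 1.69
S = 15.4, so δS/S = 1.69/15.4 = 0.110.

0.110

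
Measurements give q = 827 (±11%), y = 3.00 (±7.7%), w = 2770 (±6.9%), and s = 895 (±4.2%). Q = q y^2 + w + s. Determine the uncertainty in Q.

Let p = q·y^2 = 7440. δp/p = √((1·δq/q)² + (2·δy/y)²) = √(0.0121 + 0.0237) = 0.189, so δp = 1410.
Q = p + w + s: δQ = √(δp² + δw² + δs²) = √(1.98e+06 + 36500 + 1410) = 1420

1420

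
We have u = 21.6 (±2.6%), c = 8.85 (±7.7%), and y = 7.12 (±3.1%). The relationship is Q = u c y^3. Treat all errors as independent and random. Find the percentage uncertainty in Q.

Each factor contributes (exponent × relative error)² to (δQ/Q)²:
  (1·δu/u)² = (1×0.0260)² = 0.000676;  (1·δc/c)² = (1×0.0770)² = 0.00593;  (3·δy/y)² = (3×0.0310)² = 0.00865
δQ/Q = √(0.0153) = 0.124

12.4%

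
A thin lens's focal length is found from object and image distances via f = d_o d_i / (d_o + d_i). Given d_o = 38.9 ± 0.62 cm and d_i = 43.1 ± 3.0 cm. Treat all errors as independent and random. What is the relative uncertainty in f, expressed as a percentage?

3.41%

∂f/∂d_o = (d_i/(d_o+d_i))² = 0.276;  ∂f/∂d_i = (d_o/(d_o+d_i))² = 0.225
δf = √((∂f/∂d_o · δd_o)² + (∂f/∂d_i · δd_i)²) = √(0.0293 + 0.456) = 0.697 cm
f = 20.4 cm, so δf/f = 0.697/20.4 = 0.0341.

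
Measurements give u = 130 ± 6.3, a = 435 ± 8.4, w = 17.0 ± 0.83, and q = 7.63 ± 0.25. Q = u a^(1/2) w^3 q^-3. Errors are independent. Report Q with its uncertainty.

30000 ± 5490

Relative error in a monomial: (δQ/Q)² = Σ (nᵢ · δxᵢ/xᵢ)².
  (1·δu/u)² = (1×0.0485)² = 0.00235;  (½·δa/a)² = (0.5×0.0193)² = 9.32e-05;  (3·δw/w)² = (3×0.0488)² = 0.0215;  (-3·δq/q)² = (-3×0.0328)² = 0.00966
δQ/Q = √(0.0336) = 0.183
Q = 30000, so δQ = 0.183 × 30000 = 5490.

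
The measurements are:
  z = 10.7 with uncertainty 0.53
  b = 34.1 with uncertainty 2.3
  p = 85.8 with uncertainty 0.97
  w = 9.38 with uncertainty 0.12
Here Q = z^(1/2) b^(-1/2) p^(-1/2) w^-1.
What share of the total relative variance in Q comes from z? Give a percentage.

31.5%

(δQ/Q)² = (½·δz/z)² + (−½·δb/b)² + (−½·δp/p)² + (-1·δw/w)²
  z term: (0.5×0.0495)² = 0.000613
  b term: (-0.5×0.0674)² = 0.00114
  p term: (-0.5×0.0113)² = 3.2e-05
  w term: (-1×0.0128)² = 0.000164
Total = 0.00195. Share from z = 0.000613/0.00195 = 0.315.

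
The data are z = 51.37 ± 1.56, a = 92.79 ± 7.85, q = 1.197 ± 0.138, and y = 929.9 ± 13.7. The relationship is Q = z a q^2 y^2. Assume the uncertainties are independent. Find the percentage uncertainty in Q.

Products/powers → add relative errors in quadrature, weighted by exponent:
  (1·δz/z)² = (1×0.0304)² = 0.000922;  (1·δa/a)² = (1×0.0846)² = 0.00716;  (2·δq/q)² = (2×0.115)² = 0.0532;  (2·δy/y)² = (2×0.0147)² = 0.000868
δQ/Q = √(0.0621) = 0.249

24.9%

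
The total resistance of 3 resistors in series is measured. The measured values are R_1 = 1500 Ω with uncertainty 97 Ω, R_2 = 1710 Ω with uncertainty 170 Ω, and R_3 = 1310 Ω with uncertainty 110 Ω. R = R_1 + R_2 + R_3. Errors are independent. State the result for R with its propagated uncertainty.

Each term contributes (cᵢ δxᵢ)² to (δR)²:
  (δR_1)² = 9410;  (δR_2)² = 28900;  (δR_3)² = 12100
δR = √(50400) = 225 Ω
R = 4520 Ω.

4520 ± 225 Ω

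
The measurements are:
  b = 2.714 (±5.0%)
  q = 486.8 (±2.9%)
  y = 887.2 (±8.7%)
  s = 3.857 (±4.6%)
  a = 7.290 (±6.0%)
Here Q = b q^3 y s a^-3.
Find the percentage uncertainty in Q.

Relative error in a monomial: (δQ/Q)² = Σ (nᵢ · δxᵢ/xᵢ)².
  (1·δb/b)² = (1×0.0500)² = 0.00250;  (3·δq/q)² = (3×0.0290)² = 0.00757;  (1·δy/y)² = (1×0.0870)² = 0.00757;  (1·δs/s)² = (1×0.0460)² = 0.00212;  (-3·δa/a)² = (-3×0.0600)² = 0.0324
δQ/Q = √(0.0522) = 0.228

22.8%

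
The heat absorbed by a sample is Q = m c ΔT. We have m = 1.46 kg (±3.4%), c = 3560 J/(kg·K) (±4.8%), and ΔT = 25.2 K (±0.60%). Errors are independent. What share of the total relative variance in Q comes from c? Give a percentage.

(δQ/Q)² = (1·δm/m)² + (1·δc/c)² + (1·δΔT/ΔT)²
  m term: (1×0.0340)² = 0.00116
  c term: (1×0.0480)² = 0.00230
  ΔT term: (1×0.00600)² = 3.6e-05
Total = 0.00350. Share from c = 0.00230/0.00350 = 0.659.

65.9%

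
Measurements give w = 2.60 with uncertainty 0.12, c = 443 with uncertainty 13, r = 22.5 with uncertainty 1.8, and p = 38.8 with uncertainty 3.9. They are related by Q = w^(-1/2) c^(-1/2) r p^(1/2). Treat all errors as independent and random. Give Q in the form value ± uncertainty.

Each factor contributes (exponent × relative error)² to (δQ/Q)²:
  (−½·δw/w)² = (-0.5×0.0462)² = 0.000533;  (−½·δc/c)² = (-0.5×0.0293)² = 0.000215;  (1·δr/r)² = (1×0.0800)² = 0.00640;  (½·δp/p)² = (0.5×0.101)² = 0.00253
δQ/Q = √(0.00967) = 0.0984
Q = 4.13, so δQ = 0.0984 × 4.13 = 0.406.

4.13 ± 0.406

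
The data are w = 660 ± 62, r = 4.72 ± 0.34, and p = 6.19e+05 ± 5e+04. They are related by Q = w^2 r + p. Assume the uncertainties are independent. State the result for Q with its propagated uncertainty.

Let h = w^2·r = 2.06e+06. δh/h = √((2·δw/w)² + (1·δr/r)²) = √(0.0353 + 0.00519) = 0.201, so δh = 4.14e+05.
Q = h + p: δQ = √(δh² + δp²) = √(1.71e+11 + 2.5e+09) = 4.17e+05
Q = 2.68e+06.

(2.68 ± 0.417) × 10^6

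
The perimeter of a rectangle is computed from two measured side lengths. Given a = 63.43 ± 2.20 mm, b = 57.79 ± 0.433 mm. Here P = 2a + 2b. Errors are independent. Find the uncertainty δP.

4.48 mm

Each term contributes (cᵢ δxᵢ)² to (δP)²:
  (2·δa)² = 19.4;  (2·δb)² = 0.750
δP = √(20.1) = 4.48 mm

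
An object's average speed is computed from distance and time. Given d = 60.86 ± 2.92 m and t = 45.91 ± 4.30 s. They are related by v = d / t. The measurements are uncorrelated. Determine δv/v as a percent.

10.5%

v is a product of powers, so relative uncertainties combine in quadrature:
  (1·δd/d)² = (1×0.0480)² = 0.00230;  (-1·δt/t)² = (-1×0.0937)² = 0.00877
δv/v = √(0.0111) = 0.105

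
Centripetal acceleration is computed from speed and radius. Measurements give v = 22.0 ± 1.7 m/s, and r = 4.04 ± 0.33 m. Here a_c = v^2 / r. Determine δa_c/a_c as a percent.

For a monomial a_c ∝ v^2, r^-1, fractional errors add in quadrature:
  (2·δv/v)² = (2×0.0773)² = 0.0239;  (-1·δr/r)² = (-1×0.0817)² = 0.00667
δa_c/a_c = √(0.0306) = 0.175

17.5%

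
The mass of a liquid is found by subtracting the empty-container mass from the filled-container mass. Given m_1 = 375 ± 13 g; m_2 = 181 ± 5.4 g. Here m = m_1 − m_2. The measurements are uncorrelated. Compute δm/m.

Absolute uncertainties add in quadrature for a linear combination:
  (δm_1)² = 169;  (δm_2)² = 29.2
δm = √(198) = 14.1 g
m = 194 g, so δm/m = 14.1/194 = 0.0726.

0.0726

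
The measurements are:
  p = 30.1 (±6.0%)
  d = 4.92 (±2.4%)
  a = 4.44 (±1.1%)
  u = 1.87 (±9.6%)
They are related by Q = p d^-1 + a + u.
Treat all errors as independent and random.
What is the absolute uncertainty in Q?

Let w = p·d^-1 = 6.12. δw/w = √((1·δp/p)² + (-1·δd/d)²) = √(0.00360 + 0.000576) = 0.0646, so δw = 0.395.
Q = w + a + u: δQ = √(δw² + δa² + δu²) = √(0.156 + 0.00239 + 0.0322) = 0.437

0.437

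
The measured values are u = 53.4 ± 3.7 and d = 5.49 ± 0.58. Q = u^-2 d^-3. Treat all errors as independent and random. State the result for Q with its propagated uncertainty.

Since Q is a product/quotient, work with relative uncertainties:
  (-2·δu/u)² = (-2×0.0693)² = 0.0192;  (-3·δd/d)² = (-3×0.106)² = 0.100
δQ/Q = √(0.120) = 0.346
Q = 2.12e-06, so δQ = 0.346 × 2.12e-06 = 7.33e-07.

(2.12 ± 0.733) × 10^-6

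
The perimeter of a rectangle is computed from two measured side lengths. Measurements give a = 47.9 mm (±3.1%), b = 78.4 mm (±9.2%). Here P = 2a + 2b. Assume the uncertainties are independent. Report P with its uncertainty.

Each term contributes (cᵢ δxᵢ)² to (δP)²:
  (2·δa)² = 8.82;  (2·δb)² = 208
δP = √(217) = 14.7 mm
P = 253 mm.

253 ± 14.7 mm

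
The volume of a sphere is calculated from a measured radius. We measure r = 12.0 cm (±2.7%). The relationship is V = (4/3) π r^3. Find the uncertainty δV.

Relative error in a monomial: (δV/V)² = Σ (nᵢ · δxᵢ/xᵢ)².
  (3·δr/r)² = (3×0.0270)² = 0.00656
δV/V = √(0.00656) = 0.0810
V = 7240 cm^3, so δV = 0.0810 × 7240 = 586 cm^3.

586 cm^3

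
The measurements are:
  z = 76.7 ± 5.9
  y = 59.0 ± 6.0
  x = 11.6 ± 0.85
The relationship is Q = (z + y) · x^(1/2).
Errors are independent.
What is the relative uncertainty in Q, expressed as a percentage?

7.20%

Let u = z + y = 136. δu = √(δz² + δy²) = √(34.8 + 36.0) = 8.41, so δu/u = 0.0620.
Q is then a monomial in u, x:
δQ/Q = √((δu/u)² + (½·δx/x)²) = √(0.00385 + 0.00134) = 0.0720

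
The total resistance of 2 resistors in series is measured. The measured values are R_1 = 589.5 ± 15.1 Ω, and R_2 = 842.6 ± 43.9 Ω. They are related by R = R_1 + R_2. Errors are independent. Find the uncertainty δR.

For a sum/difference, combine absolute errors in quadrature:
  (δR_1)² = 228;  (δR_2)² = 1930
δR = √(2160) = 46.4 Ω

46.4 Ω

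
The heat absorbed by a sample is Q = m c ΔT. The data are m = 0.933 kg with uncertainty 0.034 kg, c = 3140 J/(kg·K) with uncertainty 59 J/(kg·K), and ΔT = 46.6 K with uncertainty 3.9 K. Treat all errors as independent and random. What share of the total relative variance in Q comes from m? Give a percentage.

15.3%

(δQ/Q)² = (1·δm/m)² + (1·δc/c)² + (1·δΔT/ΔT)²
  m term: (1×0.0364)² = 0.00133
  c term: (1×0.0188)² = 0.000353
  ΔT term: (1×0.0837)² = 0.00700
Total = 0.00869. Share from m = 0.00133/0.00869 = 0.153.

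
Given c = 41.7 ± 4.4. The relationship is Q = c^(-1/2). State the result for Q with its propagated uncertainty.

Relative error in a monomial: (δQ/Q)² = Σ (nᵢ · δxᵢ/xᵢ)².
  (−½·δc/c)² = (-0.5×0.106)² = 0.00278
δQ/Q = √(0.00278) = 0.0528
Q = 0.155, so δQ = 0.0528 × 0.155 = 0.00817.

0.155 ± 0.00817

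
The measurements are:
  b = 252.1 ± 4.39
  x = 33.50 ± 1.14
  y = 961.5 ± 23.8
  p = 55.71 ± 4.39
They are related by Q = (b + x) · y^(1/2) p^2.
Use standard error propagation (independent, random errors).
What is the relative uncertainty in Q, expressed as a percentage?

Let u = b + x = 285.6. δu = √(δb² + δx²) = √(19.3 + 1.30) = 4.54, so δu/u = 0.0159.
Q is then a monomial in u, y, p:
δQ/Q = √((δu/u)² + (½·δy/y)² + (2·δp/p)²) = √(0.000252 + 0.000153 + 0.0248) = 0.159

15.9%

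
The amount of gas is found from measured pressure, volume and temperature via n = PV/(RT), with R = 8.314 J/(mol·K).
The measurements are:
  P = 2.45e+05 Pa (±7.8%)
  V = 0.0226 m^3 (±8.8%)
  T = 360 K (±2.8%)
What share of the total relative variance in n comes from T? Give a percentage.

(δn/n)² = (1·δP/P)² + (1·δV/V)² + (-1·δT/T)²
  P term: (1×0.0780)² = 0.00608
  V term: (1×0.0880)² = 0.00774
  T term: (-1×0.0280)² = 0.000784
Total = 0.0146. Share from T = 0.000784/0.0146 = 0.0537.

5.37%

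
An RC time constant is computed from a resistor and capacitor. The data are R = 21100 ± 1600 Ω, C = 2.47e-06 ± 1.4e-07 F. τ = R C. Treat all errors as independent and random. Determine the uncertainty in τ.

0.00493 s

Products/powers → add relative errors in quadrature, weighted by exponent:
  (1·δR/R)² = (1×0.0758)² = 0.00575;  (1·δC/C)² = (1×0.0567)² = 0.00321
δτ/τ = √(0.00896) = 0.0947
τ = 0.0521 s, so δτ = 0.0947 × 0.0521 = 0.00493 s.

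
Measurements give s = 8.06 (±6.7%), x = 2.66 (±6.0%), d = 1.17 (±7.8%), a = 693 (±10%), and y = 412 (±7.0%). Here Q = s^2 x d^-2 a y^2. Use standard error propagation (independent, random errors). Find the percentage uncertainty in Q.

For a monomial Q ∝ s^2, x, d^-2, a, y^2, fractional errors add in quadrature:
  (2·δs/s)² = (2×0.0670)² = 0.0180;  (1·δx/x)² = (1×0.0600)² = 0.00360;  (-2·δd/d)² = (-2×0.0780)² = 0.0243;  (1·δa/a)² = (1×0.100)² = 0.0100;  (2·δy/y)² = (2×0.0700)² = 0.0196
δQ/Q = √(0.0755) = 0.275

27.5%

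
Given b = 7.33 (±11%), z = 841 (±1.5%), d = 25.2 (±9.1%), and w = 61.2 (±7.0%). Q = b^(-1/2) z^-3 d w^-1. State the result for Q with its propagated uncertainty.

(2.56 ± 0.345) × 10^-10

For a monomial Q ∝ b^(-1/2), z^-3, d, w^-1, fractional errors add in quadrature:
  (−½·δb/b)² = (-0.5×0.110)² = 0.00302;  (-3·δz/z)² = (-3×0.0150)² = 0.00202;  (1·δd/d)² = (1×0.0910)² = 0.00828;  (-1·δw/w)² = (-1×0.0700)² = 0.00490
δQ/Q = √(0.0182) = 0.135
Q = 2.56e-10, so δQ = 0.135 × 2.56e-10 = 3.45e-11.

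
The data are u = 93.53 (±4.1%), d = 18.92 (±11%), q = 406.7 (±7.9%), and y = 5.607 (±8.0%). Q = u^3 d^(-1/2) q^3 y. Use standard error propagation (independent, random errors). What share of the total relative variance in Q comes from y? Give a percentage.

(δQ/Q)² = (3·δu/u)² + (−½·δd/d)² + (3·δq/q)² + (1·δy/y)²
  u term: (3×0.0410)² = 0.0151
  d term: (-0.5×0.110)² = 0.00303
  q term: (3×0.0790)² = 0.0562
  y term: (1×0.0800)² = 0.00640
Total = 0.0807. Share from y = 0.00640/0.0807 = 0.0793.

7.93%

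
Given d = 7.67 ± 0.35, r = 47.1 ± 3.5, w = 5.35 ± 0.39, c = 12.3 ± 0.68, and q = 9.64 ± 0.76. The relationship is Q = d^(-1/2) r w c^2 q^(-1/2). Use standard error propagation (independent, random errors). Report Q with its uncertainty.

Q is a product of powers, so relative uncertainties combine in quadrature:
  (−½·δd/d)² = (-0.5×0.0456)² = 0.000521;  (1·δr/r)² = (1×0.0743)² = 0.00552;  (1·δw/w)² = (1×0.0729)² = 0.00531;  (2·δc/c)² = (2×0.0553)² = 0.0122;  (−½·δq/q)² = (-0.5×0.0788)² = 0.00155
δQ/Q = √(0.0251) = 0.159
Q = 4430, so δQ = 0.159 × 4430 = 703.

4430 ± 703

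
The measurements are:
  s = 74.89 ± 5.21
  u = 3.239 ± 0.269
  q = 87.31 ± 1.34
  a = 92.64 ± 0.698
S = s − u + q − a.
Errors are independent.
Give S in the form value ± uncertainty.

For a sum/difference, combine absolute errors in quadrature:
  (δs)² = 27.1;  (δu)² = 0.0724;  (δq)² = 1.80;  (δa)² = 0.487
δS = √(29.5) = 5.43
S = 66.32.

66.32 ± 5.43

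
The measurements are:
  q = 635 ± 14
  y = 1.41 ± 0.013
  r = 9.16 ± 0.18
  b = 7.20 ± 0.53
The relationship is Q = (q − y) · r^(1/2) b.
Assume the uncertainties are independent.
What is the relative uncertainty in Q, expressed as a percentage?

7.75%

Let u = q − y = 634. δu = √(δq² + δy²) = √(196 + 0.000169) = 14.0, so δu/u = 0.0221.
Q is then a monomial in u, r, b:
δQ/Q = √((δu/u)² + (½·δr/r)² + (1·δb/b)²) = √(0.000488 + 9.65e-05 + 0.00542) = 0.0775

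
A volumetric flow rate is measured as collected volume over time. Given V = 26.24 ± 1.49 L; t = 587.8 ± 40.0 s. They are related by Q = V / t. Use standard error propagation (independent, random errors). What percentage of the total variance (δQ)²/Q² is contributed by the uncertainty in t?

59.0%

(δQ/Q)² = (1·δV/V)² + (-1·δt/t)²
  V term: (1×0.0568)² = 0.00322
  t term: (-1×0.0681)² = 0.00463
Total = 0.00786. Share from t = 0.00463/0.00786 = 0.590.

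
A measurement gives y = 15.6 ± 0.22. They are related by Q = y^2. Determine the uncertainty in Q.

6.86

Q ∝ y^2, so δQ/Q = |2| · δy/y = 2 × 0.0141 = 0.0282.
Q = 243, so δQ = 0.0282 × 243 = 6.86.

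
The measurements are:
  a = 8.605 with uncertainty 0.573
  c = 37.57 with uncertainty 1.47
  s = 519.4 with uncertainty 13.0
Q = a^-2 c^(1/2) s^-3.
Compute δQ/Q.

0.154

Products/powers → add relative errors in quadrature, weighted by exponent:
  (-2·δa/a)² = (-2×0.0666)² = 0.0177;  (½·δc/c)² = (0.5×0.0391)² = 0.000383;  (-3·δs/s)² = (-3×0.0250)² = 0.00564
δQ/Q = √(0.0238) = 0.154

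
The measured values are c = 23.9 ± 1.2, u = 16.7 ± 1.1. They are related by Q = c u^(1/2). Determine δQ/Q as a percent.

6.00%

Relative error in a monomial: (δQ/Q)² = Σ (nᵢ · δxᵢ/xᵢ)².
  (1·δc/c)² = (1×0.0502)² = 0.00252;  (½·δu/u)² = (0.5×0.0659)² = 0.00108
δQ/Q = √(0.00361) = 0.0600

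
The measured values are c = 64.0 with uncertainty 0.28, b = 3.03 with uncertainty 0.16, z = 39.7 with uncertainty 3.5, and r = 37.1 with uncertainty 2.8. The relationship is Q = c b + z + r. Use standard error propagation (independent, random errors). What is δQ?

Let p = c·b = 194. δp/p = √((1·δc/c)² + (1·δb/b)²) = √(1.91e-05 + 0.00279) = 0.0530, so δp = 10.3.
Q = p + z + r: δQ = √(δp² + δz² + δr²) = √(106 + 12.2 + 7.84) = 11.2

11.2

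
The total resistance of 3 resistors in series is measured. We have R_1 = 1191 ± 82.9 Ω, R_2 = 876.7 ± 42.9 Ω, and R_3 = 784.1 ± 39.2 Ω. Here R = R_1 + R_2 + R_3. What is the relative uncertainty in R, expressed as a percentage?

3.55%

Each term contributes (cᵢ δxᵢ)² to (δR)²:
  (δR_1)² = 6870;  (δR_2)² = 1840;  (δR_3)² = 1540
δR = √(10200) = 101 Ω
R = 2852 Ω, so δR/R = 101/2852 = 0.0355.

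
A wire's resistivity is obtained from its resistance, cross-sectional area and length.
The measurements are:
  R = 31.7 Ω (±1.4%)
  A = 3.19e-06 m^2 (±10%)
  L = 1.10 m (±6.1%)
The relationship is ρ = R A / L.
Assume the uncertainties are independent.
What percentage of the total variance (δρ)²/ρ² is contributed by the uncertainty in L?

(δρ/ρ)² = (1·δR/R)² + (1·δA/A)² + (-1·δL/L)²
  R term: (1×0.0140)² = 0.000196
  A term: (1×0.100)² = 0.0100
  L term: (-1×0.0610)² = 0.00372
Total = 0.0139. Share from L = 0.00372/0.0139 = 0.267.

26.7%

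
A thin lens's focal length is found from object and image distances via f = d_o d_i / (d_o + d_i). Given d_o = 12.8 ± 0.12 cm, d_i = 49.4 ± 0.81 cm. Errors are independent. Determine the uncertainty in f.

∂f/∂d_o = (d_i/(d_o+d_i))² = 0.631;  ∂f/∂d_i = (d_o/(d_o+d_i))² = 0.0423
δf = √((∂f/∂d_o · δd_o)² + (∂f/∂d_i · δd_i)²) = √(0.00573 + 0.00118) = 0.0831 cm

0.0831 cm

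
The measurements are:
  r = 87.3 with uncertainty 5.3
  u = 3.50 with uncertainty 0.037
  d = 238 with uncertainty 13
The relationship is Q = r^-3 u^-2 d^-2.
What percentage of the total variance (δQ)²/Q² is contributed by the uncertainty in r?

(δQ/Q)² = (-3·δr/r)² + (-2·δu/u)² + (-2·δd/d)²
  r term: (-3×0.0607)² = 0.0332
  u term: (-2×0.0106)² = 0.000447
  d term: (-2×0.0546)² = 0.0119
Total = 0.0456. Share from r = 0.0332/0.0456 = 0.728.

72.8%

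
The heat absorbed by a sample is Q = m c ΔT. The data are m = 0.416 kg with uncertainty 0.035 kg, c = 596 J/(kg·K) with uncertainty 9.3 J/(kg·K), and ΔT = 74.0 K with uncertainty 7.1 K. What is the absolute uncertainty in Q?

Q is a product of powers, so relative uncertainties combine in quadrature:
  (1·δm/m)² = (1×0.0841)² = 0.00708;  (1·δc/c)² = (1×0.0156)² = 0.000243;  (1·δΔT/ΔT)² = (1×0.0959)² = 0.00921
δQ/Q = √(0.0165) = 0.129
Q = 18300 J, so δQ = 0.129 × 18300 = 2360 J.

2360 J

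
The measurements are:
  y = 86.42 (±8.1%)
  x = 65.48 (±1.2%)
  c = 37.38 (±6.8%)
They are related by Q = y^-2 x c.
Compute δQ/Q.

Relative error in a monomial: (δQ/Q)² = Σ (nᵢ · δxᵢ/xᵢ)².
  (-2·δy/y)² = (-2×0.0810)² = 0.0262;  (1·δx/x)² = (1×0.0120)² = 0.000144;  (1·δc/c)² = (1×0.0680)² = 0.00462
δQ/Q = √(0.0310) = 0.176

0.176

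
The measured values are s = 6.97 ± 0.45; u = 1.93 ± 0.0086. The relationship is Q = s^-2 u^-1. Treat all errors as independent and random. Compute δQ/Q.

Each factor contributes (exponent × relative error)² to (δQ/Q)²:
  (-2·δs/s)² = (-2×0.0646)² = 0.0167;  (-1·δu/u)² = (-1×0.00446)² = 1.99e-05
δQ/Q = √(0.0167) = 0.129

0.129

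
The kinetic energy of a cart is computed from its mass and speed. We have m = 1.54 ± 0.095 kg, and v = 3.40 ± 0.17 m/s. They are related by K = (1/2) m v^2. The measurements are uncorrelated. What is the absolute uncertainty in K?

1.05 J

K is a product of powers, so relative uncertainties combine in quadrature:
  (1·δm/m)² = (1×0.0617)² = 0.00381;  (2·δv/v)² = (2×0.0500)² = 0.0100
δK/K = √(0.0138) = 0.117
K = 8.90 J, so δK = 0.117 × 8.90 = 1.05 J.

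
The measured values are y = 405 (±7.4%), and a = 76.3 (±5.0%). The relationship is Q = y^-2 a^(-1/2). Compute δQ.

1.05e-07

Q is a product of powers, so relative uncertainties combine in quadrature:
  (-2·δy/y)² = (-2×0.0740)² = 0.0219;  (−½·δa/a)² = (-0.5×0.0500)² = 0.000625
δQ/Q = √(0.0225) = 0.150
Q = 6.98e-07, so δQ = 0.150 × 6.98e-07 = 1.05e-07.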